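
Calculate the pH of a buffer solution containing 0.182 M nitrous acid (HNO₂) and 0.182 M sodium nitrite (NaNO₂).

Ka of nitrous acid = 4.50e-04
pH = 3.35

pKa = -log(4.50e-04) = 3.35. pH = pKa + log([A⁻]/[HA]) = 3.35 + log(0.182/0.182)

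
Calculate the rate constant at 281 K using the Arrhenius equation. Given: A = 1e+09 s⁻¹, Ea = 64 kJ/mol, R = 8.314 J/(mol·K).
1.27e-03 s⁻¹

k = A·exp(-Ea/(R·T)) = 1e+09·exp(-64000/(8.314·281)) = 1e+09·exp(-27.3945) = 1e+09·1.2668e-12 = 1.27e-03 s⁻¹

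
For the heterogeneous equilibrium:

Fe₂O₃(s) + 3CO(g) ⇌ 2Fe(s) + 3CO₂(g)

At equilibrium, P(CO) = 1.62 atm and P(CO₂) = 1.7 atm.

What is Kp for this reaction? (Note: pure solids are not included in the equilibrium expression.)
K_p = 1.156

Solids (Fe₂O₃, Fe) are excluded.
Kp = P(CO₂)³/P(CO)³ = (1.7)³/(1.62)³ = 4.913/4.252 = 1.156.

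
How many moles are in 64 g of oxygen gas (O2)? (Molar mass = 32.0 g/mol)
Moles = 64 g ÷ 32.0 g/mol = 2 mol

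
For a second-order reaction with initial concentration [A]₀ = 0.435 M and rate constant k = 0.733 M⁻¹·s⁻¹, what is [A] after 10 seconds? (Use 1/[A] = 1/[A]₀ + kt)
0.1039 M

1/[A] = 1/[A]₀ + k·t = 1/0.435 + (0.733)·(10) = 2.2989 + 7.3300 = 9.6289
[A] = 1/9.6289 = 0.1039 M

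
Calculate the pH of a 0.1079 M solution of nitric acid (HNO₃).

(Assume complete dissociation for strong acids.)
pH = 0.97

[H⁺] = 0.1079 M for strong acid. pH = -log[H⁺] = -log(0.1079)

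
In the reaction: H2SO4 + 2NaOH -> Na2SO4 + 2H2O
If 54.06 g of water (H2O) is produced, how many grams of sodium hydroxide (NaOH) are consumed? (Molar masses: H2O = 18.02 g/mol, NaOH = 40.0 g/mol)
Moles of H2O = 54.06 g ÷ 18.02 g/mol = 3 mol
Mole ratio: 2 mol NaOH / 2 mol H2O
Moles of NaOH = 3 × (2/2) = 3 mol
Mass of NaOH = 3 mol × 40.0 g/mol = 120 g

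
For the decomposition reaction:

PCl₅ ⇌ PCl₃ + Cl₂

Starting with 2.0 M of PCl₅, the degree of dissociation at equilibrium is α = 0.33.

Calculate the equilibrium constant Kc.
K_c = 0.3251

x = α·[A]₀ = 0.33 × 2.0 = 0.66 M dissociated.
At eq: [PCl₅] = 2.0 − 0.66 = 1.34 M; [PCl₃] = [Cl₂] = x = 0.66 M.
Kc = [PCl₃][Cl₂]/[PCl₅] = (0.66)²/1.34 = 0.3251.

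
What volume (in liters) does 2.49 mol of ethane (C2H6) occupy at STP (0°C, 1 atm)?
At STP, 1 mol of gas occupies 22.4 L
Volume = 2.49 mol × 22.4 L/mol = 55.78 L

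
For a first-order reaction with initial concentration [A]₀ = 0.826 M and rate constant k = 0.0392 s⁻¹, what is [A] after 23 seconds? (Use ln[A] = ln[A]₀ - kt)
0.3353 M

ln[A] = ln[A]₀ - k·t = ln(0.826) - (0.0392)·(23) = -0.1912 - 0.9016 = -1.0928
[A] = e^(-1.0928) = 0.3353 M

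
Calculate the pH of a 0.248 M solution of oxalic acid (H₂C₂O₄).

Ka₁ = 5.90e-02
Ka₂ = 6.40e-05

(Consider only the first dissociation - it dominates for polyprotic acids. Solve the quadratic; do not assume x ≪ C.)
pH = 1.02

x² + Ka₁·x − Ka₁·C = 0 with Ka₁ = 5.90e-02, C = 0.248.
x = (−Ka₁ + √(Ka₁² + 4·Ka₁·C))/2 = 9.5008e-02 M, so pH = 1.02.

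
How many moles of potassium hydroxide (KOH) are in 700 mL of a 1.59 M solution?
Moles = Molarity × Volume (L)
Moles = 1.59 M × 0.7 L = 1.113 mol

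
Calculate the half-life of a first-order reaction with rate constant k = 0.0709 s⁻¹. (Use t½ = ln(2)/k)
9.78 s

t½ = ln(2)/k = 0.6931/0.0709 = 9.78 s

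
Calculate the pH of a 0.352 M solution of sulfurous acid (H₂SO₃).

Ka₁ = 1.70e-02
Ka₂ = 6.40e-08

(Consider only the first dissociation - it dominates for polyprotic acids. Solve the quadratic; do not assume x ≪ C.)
pH = 1.16

x² + Ka₁·x − Ka₁·C = 0 with Ka₁ = 1.70e-02, C = 0.352.
x = (−Ka₁ + √(Ka₁² + 4·Ka₁·C))/2 = 6.9322e-02 M, so pH = 1.16.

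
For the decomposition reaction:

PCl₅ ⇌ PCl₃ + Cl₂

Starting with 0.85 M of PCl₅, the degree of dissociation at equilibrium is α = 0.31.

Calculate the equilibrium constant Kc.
K_c = 0.1184

x = α·[A]₀ = 0.31 × 0.85 = 0.2635 M dissociated.
At eq: [PCl₅] = 0.85 − 0.2635 = 0.5865 M; [PCl₃] = [Cl₂] = x = 0.2635 M.
Kc = [PCl₃][Cl₂]/[PCl₅] = (0.2635)²/0.5865 = 0.1184.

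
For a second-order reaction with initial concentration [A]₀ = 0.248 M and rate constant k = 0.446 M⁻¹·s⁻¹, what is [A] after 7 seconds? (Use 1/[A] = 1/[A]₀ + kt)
0.1398 M

1/[A] = 1/[A]₀ + k·t = 1/0.248 + (0.446)·(7) = 4.0323 + 3.1220 = 7.1543
[A] = 1/7.1543 = 0.1398 M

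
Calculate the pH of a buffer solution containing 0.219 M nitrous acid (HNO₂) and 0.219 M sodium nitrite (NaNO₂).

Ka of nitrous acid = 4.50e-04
pH = 3.35

pKa = -log(4.50e-04) = 3.35. pH = pKa + log([A⁻]/[HA]) = 3.35 + log(0.219/0.219)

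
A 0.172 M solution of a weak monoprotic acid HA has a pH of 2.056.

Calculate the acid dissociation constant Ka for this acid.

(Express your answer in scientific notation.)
K_a = 4.73e-04

[H⁺] = 10^(−pH) = 10^(−2.056) = 8.790e-03 M. For HA ⇌ H⁺ + A⁻, Ka = x²/(C − x) = (8.790e-03)²/(0.172 − 8.790e-03) = 4.73e-04.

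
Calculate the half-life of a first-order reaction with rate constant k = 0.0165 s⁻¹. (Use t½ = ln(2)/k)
42.01 s

t½ = ln(2)/k = 0.6931/0.0165 = 42.01 s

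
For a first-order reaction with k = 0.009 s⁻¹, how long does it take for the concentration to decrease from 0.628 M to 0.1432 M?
164.26 s

From ln[A] = ln[A]₀ - k·t: t = ln([A]₀/[A])/k = ln(0.628/0.1432)/0.009 = ln(4.3855)/0.009 = 1.4783/0.009 = 164.26 s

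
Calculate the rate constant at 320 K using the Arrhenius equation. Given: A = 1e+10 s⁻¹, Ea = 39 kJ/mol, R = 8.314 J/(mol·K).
4.30e+03 s⁻¹

k = A·exp(-Ea/(R·T)) = 1e+10·exp(-39000/(8.314·320)) = 1e+10·exp(-14.6590) = 1e+10·4.3020e-07 = 4.30e+03 s⁻¹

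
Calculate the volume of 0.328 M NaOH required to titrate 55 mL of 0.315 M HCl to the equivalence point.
V_{base} = 52.8 mL

At equivalence: moles acid = moles base.
moles HCl = 0.315 M × 0.055 L = 0.017325 mol
V_NaOH = 0.017325 mol ÷ 0.328 M = 0.05282 L = 52.8 mL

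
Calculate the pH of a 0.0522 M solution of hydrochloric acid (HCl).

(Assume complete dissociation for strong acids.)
pH = 1.28

[H⁺] = 0.0522 M for strong acid. pH = -log[H⁺] = -log(0.0522)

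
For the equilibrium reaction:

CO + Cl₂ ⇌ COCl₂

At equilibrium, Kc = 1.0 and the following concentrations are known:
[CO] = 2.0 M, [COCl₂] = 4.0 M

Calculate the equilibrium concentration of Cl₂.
[Cl₂] = 2.0000 M

Kc = ([COCl₂]) / ([CO] × [Cl₂]) = 1.0
[Cl₂]^1 = (product terms)/(Kc · other reactant terms) = 4 / (1.0 · 2) = 2
[Cl₂] = 2.0000 M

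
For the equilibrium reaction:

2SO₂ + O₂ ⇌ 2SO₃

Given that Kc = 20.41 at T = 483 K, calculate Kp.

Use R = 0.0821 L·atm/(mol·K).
K_p = 0.5147

Δn = (moles gaseous products) − (moles gaseous reactants) = -1
T = 483 K; RT = 0.0821 × 483 = 39.6543
Kp = Kc·(RT)^Δn = 20.41 × (39.6543)^-1 = 20.41 × 0.0252179 = 0.5147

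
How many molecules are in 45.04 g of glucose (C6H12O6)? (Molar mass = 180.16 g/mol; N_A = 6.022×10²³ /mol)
Moles = 45.04 g ÷ 180.16 g/mol = 0.25 mol
Molecules = 0.25 mol × 6.022×10²³ /mol = 1.506e+23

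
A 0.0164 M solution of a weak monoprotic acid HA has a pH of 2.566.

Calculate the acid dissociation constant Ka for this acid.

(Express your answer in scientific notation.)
K_a = 5.39e-04

[H⁺] = 10^(−pH) = 10^(−2.566) = 2.716e-03 M. For HA ⇌ H⁺ + A⁻, Ka = x²/(C − x) = (2.716e-03)²/(0.0164 − 2.716e-03) = 5.39e-04.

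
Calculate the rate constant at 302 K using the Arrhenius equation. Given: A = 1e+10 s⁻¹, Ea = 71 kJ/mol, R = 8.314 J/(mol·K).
5.24e-03 s⁻¹

k = A·exp(-Ea/(R·T)) = 1e+10·exp(-71000/(8.314·302)) = 1e+10·exp(-28.2775) = 1e+10·5.2387e-13 = 5.24e-03 s⁻¹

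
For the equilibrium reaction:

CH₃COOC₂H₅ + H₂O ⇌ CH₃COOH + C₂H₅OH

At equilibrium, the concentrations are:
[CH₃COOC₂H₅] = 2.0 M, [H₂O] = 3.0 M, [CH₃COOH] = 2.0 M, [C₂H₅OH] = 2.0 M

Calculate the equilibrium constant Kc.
K_c = 0.6667

Kc = ([CH₃COOH] × [C₂H₅OH]) / ([CH₃COOC₂H₅] × [H₂O])
   = ((2.0)·(2.0)) / ((2.0)·(3.0))
   = 4 / 6 = 0.6667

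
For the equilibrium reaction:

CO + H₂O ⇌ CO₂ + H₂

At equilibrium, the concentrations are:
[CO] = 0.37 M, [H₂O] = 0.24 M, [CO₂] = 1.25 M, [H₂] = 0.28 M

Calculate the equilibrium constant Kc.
K_c = 3.9414

Kc = ([CO₂] × [H₂]) / ([CO] × [H₂O])
   = ((1.25)·(0.28)) / ((0.37)·(0.24))
   = 0.35 / 0.0888 = 3.9414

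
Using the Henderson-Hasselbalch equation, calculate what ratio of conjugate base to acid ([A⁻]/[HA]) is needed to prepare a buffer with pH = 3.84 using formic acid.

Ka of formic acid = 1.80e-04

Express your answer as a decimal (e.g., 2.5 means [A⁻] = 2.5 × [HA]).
[A⁻]/[HA] = 1.245

pKa = −log(1.80e-04) = 3.7447. pH = pKa + log([A⁻]/[HA]). 3.84 = 3.7447 + log(ratio). log(ratio) = 3.84 − 3.7447 = 0.0953. ratio = 10^(0.0953) = 1.245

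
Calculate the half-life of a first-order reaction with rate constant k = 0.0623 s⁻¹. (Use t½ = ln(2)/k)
11.13 s

t½ = ln(2)/k = 0.6931/0.0623 = 11.13 s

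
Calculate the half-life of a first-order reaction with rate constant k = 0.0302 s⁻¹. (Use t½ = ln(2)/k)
22.95 s

t½ = ln(2)/k = 0.6931/0.0302 = 22.95 s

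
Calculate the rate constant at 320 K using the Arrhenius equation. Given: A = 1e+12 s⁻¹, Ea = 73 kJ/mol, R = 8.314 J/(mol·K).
1.21e+00 s⁻¹

k = A·exp(-Ea/(R·T)) = 1e+12·exp(-73000/(8.314·320)) = 1e+12·exp(-27.4387) = 1e+12·1.2121e-12 = 1.21e+00 s⁻¹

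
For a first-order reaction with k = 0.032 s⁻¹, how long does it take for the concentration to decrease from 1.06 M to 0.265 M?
43.32 s

From ln[A] = ln[A]₀ - k·t: t = ln([A]₀/[A])/k = ln(1.06/0.265)/0.032 = ln(4.0000)/0.032 = 1.3863/0.032 = 43.32 s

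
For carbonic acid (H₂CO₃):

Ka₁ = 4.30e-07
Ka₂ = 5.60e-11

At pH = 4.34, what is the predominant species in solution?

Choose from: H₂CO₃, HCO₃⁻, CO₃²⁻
H₂CO₃

pKa1 = 6.37, pKa2 = 10.25. Each pKa is the crossover between adjacent species; pH = 4.34 lies in the region where H₂CO₃ predominates.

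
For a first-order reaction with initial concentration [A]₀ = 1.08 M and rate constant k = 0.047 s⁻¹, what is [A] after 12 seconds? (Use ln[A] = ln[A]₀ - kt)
0.6144 M

ln[A] = ln[A]₀ - k·t = ln(1.08) - (0.047)·(12) = 0.0770 - 0.5640 = -0.4870
[A] = e^(-0.4870) = 0.6144 M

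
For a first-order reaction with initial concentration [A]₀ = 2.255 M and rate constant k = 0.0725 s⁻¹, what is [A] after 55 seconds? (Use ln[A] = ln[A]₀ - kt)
0.0418 M

ln[A] = ln[A]₀ - k·t = ln(2.255) - (0.0725)·(55) = 0.8131 - 3.9875 = -3.1744
[A] = e^(-3.1744) = 0.0418 M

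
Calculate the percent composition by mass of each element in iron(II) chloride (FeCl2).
Fe: 44.06%, Cl: 55.94%

Molar mass of FeCl2 = 126.75 g/mol
% Fe = (1 × 55.85) / 126.75 × 100% = 55.85 / 126.75 × 100% = 44.06%
% Cl = (2 × 35.45) / 126.75 × 100% = 70.9 / 126.75 × 100% = 55.94%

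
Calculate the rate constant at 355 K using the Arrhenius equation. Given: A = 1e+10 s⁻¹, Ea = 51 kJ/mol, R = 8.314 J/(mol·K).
3.13e+02 s⁻¹

k = A·exp(-Ea/(R·T)) = 1e+10·exp(-51000/(8.314·355)) = 1e+10·exp(-17.2795) = 1e+10·3.1304e-08 = 3.13e+02 s⁻¹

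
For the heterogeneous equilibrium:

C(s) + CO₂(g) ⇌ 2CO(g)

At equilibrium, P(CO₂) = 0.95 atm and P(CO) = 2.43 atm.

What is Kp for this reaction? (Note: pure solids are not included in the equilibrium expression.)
K_p = 6.216

Solid C is excluded.
Kp = P(CO)²/P(CO₂) = (2.43)²/0.95 = 5.905/0.95 = 6.216.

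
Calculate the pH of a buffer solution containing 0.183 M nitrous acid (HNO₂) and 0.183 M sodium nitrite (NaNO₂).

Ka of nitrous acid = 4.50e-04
pH = 3.35

pKa = -log(4.50e-04) = 3.35. pH = pKa + log([A⁻]/[HA]) = 3.35 + log(0.183/0.183)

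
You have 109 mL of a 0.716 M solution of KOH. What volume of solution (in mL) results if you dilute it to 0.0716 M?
Using M₁V₁ = M₂V₂:
0.716 × 109 = 0.0716 × V₂
V₂ = (0.716 × 109) / 0.0716 = 1090 mL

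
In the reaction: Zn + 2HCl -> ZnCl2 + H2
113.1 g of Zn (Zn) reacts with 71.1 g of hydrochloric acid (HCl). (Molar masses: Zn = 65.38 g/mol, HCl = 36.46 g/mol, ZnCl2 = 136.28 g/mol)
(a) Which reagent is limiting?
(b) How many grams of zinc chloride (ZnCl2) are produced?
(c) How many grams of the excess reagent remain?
(a) HCl, (b) 132.9 g, (c) 49.35 g

Moles of Zn = 113.1 g ÷ 65.38 g/mol = 1.72989 mol
Moles of HCl = 71.1 g ÷ 36.46 g/mol = 1.95008 mol
Moles ÷ coefficient: Zn: 1.72989/1 = 1.73, HCl: 1.95008/2 = 0.975
(a) HCl has the smaller value, so HCl is the limiting reagent.
(b) Moles of ZnCl2 = 1.95008 mol HCl × (1/2) = 0.975041 mol; mass = 0.975041 mol × 136.28 g/mol = 132.9 g
(c) Zn consumed = 1.95008 × (1/2) = 0.975041 mol; remaining = 1.72989 − 0.975041 = 0.754846 mol; mass = 0.754846 mol × 65.38 g/mol = 49.35 g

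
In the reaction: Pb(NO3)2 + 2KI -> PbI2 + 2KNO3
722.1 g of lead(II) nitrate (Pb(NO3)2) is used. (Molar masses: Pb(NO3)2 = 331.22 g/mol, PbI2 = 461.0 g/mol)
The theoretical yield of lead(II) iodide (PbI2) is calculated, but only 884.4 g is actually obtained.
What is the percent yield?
Moles of Pb(NO3)2 = 722.1 g ÷ 331.22 g/mol = 2.18012 mol
Mole ratio: 1 mol PbI2 / 1 mol Pb(NO3)2
Moles of PbI2 = 2.18012 × (1/1) = 2.18012 mol
Theoretical yield = 2.18012 mol × 461.0 g/mol = 1005 g
Actual yield = 884.4 g
Percent yield = (884.4 / 1005) × 100% = 88.0%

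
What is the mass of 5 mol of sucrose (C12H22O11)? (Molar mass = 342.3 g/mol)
Mass = 5 mol × 342.3 g/mol = 1712 g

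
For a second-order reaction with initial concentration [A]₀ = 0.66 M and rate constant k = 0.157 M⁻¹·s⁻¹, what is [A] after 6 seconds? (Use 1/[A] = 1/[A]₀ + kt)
0.4070 M

1/[A] = 1/[A]₀ + k·t = 1/0.66 + (0.157)·(6) = 1.5152 + 0.9420 = 2.4572
[A] = 1/2.4572 = 0.4070 M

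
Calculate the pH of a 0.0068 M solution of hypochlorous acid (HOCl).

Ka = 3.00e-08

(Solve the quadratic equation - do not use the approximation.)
pH = 4.85

x² + Ka×x - Ka×C = 0. Using quadratic formula: [H⁺] = 1.4268e-05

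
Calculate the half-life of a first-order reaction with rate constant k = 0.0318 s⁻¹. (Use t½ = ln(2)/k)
21.80 s

t½ = ln(2)/k = 0.6931/0.0318 = 21.80 s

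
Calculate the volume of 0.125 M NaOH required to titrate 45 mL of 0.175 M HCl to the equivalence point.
V_{base} = 63.0 mL

At equivalence: moles acid = moles base.
moles HCl = 0.175 M × 0.045 L = 0.007875 mol
V_NaOH = 0.007875 mol ÷ 0.125 M = 0.063 L = 63.0 mL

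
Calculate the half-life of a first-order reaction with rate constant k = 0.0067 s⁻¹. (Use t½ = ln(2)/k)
103.45 s

t½ = ln(2)/k = 0.6931/0.0067 = 103.45 s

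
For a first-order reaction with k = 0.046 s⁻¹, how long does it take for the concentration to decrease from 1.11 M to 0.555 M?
15.07 s

From ln[A] = ln[A]₀ - k·t: t = ln([A]₀/[A])/k = ln(1.11/0.555)/0.046 = ln(2.0000)/0.046 = 0.6931/0.046 = 15.07 s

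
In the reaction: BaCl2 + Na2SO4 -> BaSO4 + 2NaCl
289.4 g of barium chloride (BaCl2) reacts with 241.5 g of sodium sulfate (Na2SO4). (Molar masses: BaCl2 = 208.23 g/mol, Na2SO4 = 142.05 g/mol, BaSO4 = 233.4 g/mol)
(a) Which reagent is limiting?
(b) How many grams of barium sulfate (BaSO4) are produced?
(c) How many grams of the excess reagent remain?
(a) BaCl2, (b) 324.4 g, (c) 44.08 g

Moles of BaCl2 = 289.4 g ÷ 208.23 g/mol = 1.38981 mol
Moles of Na2SO4 = 241.5 g ÷ 142.05 g/mol = 1.70011 mol
Moles ÷ coefficient: BaCl2: 1.38981/1 = 1.39, Na2SO4: 1.70011/1 = 1.7
(a) BaCl2 has the smaller value, so BaCl2 is the limiting reagent.
(b) Moles of BaSO4 = 1.38981 mol BaCl2 × (1/1) = 1.38981 mol; mass = 1.38981 mol × 233.4 g/mol = 324.4 g
(c) Na2SO4 consumed = 1.38981 × (1/1) = 1.38981 mol; remaining = 1.70011 − 1.38981 = 0.310296 mol; mass = 0.310296 mol × 142.05 g/mol = 44.08 g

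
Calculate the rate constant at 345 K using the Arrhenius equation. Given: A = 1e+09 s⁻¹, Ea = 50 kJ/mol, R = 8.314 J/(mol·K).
2.69e+01 s⁻¹

k = A·exp(-Ea/(R·T)) = 1e+09·exp(-50000/(8.314·345)) = 1e+09·exp(-17.4317) = 1e+09·2.6884e-08 = 2.69e+01 s⁻¹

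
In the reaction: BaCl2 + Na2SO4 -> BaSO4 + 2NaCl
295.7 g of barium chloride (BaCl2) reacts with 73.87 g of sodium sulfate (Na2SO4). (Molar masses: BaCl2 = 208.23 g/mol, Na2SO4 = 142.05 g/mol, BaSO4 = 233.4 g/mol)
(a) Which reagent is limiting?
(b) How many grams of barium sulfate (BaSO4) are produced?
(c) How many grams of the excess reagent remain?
(a) Na2SO4, (b) 121.4 g, (c) 187.4 g

Moles of BaCl2 = 295.7 g ÷ 208.23 g/mol = 1.42006 mol
Moles of Na2SO4 = 73.87 g ÷ 142.05 g/mol = 0.520028 mol
Moles ÷ coefficient: BaCl2: 1.42006/1 = 1.42, Na2SO4: 0.520028/1 = 0.52
(a) Na2SO4 has the smaller value, so Na2SO4 is the limiting reagent.
(b) Moles of BaSO4 = 0.520028 mol Na2SO4 × (1/1) = 0.520028 mol; mass = 0.520028 mol × 233.4 g/mol = 121.4 g
(c) BaCl2 consumed = 0.520028 × (1/1) = 0.520028 mol; remaining = 1.42006 − 0.520028 = 0.900036 mol; mass = 0.900036 mol × 208.23 g/mol = 187.4 g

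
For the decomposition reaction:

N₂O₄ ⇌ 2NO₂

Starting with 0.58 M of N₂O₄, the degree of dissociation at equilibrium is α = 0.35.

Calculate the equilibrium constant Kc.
K_c = 0.4372

x = α·[A]₀ = 0.35 × 0.58 = 0.203 M dissociated.
At eq: [N₂O₄] = 0.58 − 0.203 = 0.377 M; [NO₂] = 2x = 0.406 M.
Kc = [NO₂]²/[N₂O₄] = (0.406)²/0.377 = 0.4372.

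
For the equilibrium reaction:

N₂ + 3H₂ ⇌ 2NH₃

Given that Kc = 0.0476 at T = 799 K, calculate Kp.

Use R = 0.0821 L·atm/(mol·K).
K_p = 1.11e-05

Δn = (moles gaseous products) − (moles gaseous reactants) = -2
T = 799 K; RT = 0.0821 × 799 = 65.5979
Kp = Kc·(RT)^Δn = 0.0476 × (65.5979)^-2 = 0.0476 × 0.000232391 = 1.11e-05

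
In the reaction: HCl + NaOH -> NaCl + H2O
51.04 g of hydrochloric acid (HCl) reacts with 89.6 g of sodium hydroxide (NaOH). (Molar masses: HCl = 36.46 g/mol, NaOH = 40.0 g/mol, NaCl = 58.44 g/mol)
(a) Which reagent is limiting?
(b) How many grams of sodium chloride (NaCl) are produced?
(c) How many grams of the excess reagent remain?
(a) HCl, (b) 81.81 g, (c) 33.6 g

Moles of HCl = 51.04 g ÷ 36.46 g/mol = 1.39989 mol
Moles of NaOH = 89.6 g ÷ 40.0 g/mol = 2.24 mol
Moles ÷ coefficient: HCl: 1.39989/1 = 1.4, NaOH: 2.24/1 = 2.24
(a) HCl has the smaller value, so HCl is the limiting reagent.
(b) Moles of NaCl = 1.39989 mol HCl × (1/1) = 1.39989 mol; mass = 1.39989 mol × 58.44 g/mol = 81.81 g
(c) NaOH consumed = 1.39989 × (1/1) = 1.39989 mol; remaining = 2.24 − 1.39989 = 0.84011 mol; mass = 0.84011 mol × 40.0 g/mol = 33.6 g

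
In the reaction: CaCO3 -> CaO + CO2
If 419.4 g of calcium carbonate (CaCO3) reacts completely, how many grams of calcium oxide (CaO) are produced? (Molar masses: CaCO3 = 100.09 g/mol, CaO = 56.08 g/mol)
Moles of CaCO3 = 419.4 g ÷ 100.09 g/mol = 4.19023 mol
Mole ratio: 1 mol CaO / 1 mol CaCO3
Moles of CaO = 4.19023 × (1/1) = 4.19023 mol
Mass of CaO = 4.19023 mol × 56.08 g/mol = 235 g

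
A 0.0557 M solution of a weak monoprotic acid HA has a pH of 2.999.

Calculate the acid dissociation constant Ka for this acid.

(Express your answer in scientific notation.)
K_a = 1.84e-05

[H⁺] = 10^(−pH) = 10^(−2.999) = 1.002e-03 M. For HA ⇌ H⁺ + A⁻, Ka = x²/(C − x) = (1.002e-03)²/(0.0557 − 1.002e-03) = 1.84e-05.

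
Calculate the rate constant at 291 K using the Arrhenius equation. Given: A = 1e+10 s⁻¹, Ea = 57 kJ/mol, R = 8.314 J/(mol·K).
5.86e-01 s⁻¹

k = A·exp(-Ea/(R·T)) = 1e+10·exp(-57000/(8.314·291)) = 1e+10·exp(-23.5598) = 1e+10·5.8628e-11 = 5.86e-01 s⁻¹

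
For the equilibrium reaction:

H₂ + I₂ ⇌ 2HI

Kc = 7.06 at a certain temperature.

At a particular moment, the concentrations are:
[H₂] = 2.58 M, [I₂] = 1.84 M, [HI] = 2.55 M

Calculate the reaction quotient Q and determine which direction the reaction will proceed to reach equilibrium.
Q = 1.370, Q < K, reaction proceeds forward (toward products)

Q = ([HI]^2) / ([H₂] × [I₂])
  = ((2.55)^2) / ((2.58)·(1.84)) = 6.5025/4.7472 = 1.37
Since Q = 1.37 < Kc = 7.06, the reaction proceeds forward (toward products) to reach equilibrium.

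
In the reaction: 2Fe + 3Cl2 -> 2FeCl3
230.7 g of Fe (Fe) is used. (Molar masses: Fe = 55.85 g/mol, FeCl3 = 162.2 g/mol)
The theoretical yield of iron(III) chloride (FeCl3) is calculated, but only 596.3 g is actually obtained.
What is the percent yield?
Moles of Fe = 230.7 g ÷ 55.85 g/mol = 4.13071 mol
Mole ratio: 2 mol FeCl3 / 2 mol Fe
Moles of FeCl3 = 4.13071 × (2/2) = 4.13071 mol
Theoretical yield = 4.13071 mol × 162.2 g/mol = 670 g
Actual yield = 596.3 g
Percent yield = (596.3 / 670) × 100% = 89.0%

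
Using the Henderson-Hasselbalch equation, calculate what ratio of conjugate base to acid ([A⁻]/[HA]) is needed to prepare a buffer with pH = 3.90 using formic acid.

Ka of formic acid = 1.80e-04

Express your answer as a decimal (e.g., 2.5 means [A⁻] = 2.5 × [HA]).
[A⁻]/[HA] = 1.430

pKa = −log(1.80e-04) = 3.7447. pH = pKa + log([A⁻]/[HA]). 3.90 = 3.7447 + log(ratio). log(ratio) = 3.90 − 3.7447 = 0.1553. ratio = 10^(0.1553) = 1.430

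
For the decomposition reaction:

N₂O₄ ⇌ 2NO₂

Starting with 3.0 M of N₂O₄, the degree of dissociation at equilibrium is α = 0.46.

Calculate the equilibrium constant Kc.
K_c = 4.7022

x = α·[A]₀ = 0.46 × 3.0 = 1.38 M dissociated.
At eq: [N₂O₄] = 3.0 − 1.38 = 1.62 M; [NO₂] = 2x = 2.76 M.
Kc = [NO₂]²/[N₂O₄] = (2.76)²/1.62 = 4.702.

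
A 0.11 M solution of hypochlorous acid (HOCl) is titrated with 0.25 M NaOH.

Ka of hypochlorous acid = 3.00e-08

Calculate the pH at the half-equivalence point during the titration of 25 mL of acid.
pH = pKa = 7.52

At the half-equivalence point, [HA] = [A⁻], so by Henderson–Hasselbalch pH = pKa + log(1) = pKa.
pKa = −log(3.00e-08) = 7.52.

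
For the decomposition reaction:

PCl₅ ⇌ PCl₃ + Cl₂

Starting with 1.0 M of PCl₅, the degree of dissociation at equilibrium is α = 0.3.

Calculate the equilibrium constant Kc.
K_c = 0.1286

x = α·[A]₀ = 0.3 × 1.0 = 0.3 M dissociated.
At eq: [PCl₅] = 1.0 − 0.3 = 0.7 M; [PCl₃] = [Cl₂] = x = 0.3 M.
Kc = [PCl₃][Cl₂]/[PCl₅] = (0.3)²/0.7 = 0.1286.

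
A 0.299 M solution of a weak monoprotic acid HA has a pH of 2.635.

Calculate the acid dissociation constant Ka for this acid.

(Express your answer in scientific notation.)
K_a = 1.81e-05

[H⁺] = 10^(−pH) = 10^(−2.635) = 2.317e-03 M. For HA ⇌ H⁺ + A⁻, Ka = x²/(C − x) = (2.317e-03)²/(0.299 − 2.317e-03) = 1.81e-05.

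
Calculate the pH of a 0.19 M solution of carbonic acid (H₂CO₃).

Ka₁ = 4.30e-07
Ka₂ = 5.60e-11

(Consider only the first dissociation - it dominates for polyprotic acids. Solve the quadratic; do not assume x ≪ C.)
pH = 3.54

x² + Ka₁·x − Ka₁·C = 0 with Ka₁ = 4.30e-07, C = 0.19.
x = (−Ka₁ + √(Ka₁² + 4·Ka₁·C))/2 = 2.8562e-04 M, so pH = 3.54.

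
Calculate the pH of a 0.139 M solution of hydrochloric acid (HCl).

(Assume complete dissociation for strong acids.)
pH = 0.86

[H⁺] = 0.139 M for strong acid. pH = -log[H⁺] = -log(0.139)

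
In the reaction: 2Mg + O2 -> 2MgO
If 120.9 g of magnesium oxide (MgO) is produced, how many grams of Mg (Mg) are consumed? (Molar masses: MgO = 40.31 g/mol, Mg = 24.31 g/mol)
Moles of MgO = 120.9 g ÷ 40.31 g/mol = 2.99926 mol
Mole ratio: 2 mol Mg / 2 mol MgO
Moles of Mg = 2.99926 × (2/2) = 2.99926 mol
Mass of Mg = 2.99926 mol × 24.31 g/mol = 72.91 g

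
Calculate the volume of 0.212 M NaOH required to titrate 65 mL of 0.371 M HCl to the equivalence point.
V_{base} = 113.7 mL

At equivalence: moles acid = moles base.
moles HCl = 0.371 M × 0.065 L = 0.024115 mol
V_NaOH = 0.024115 mol ÷ 0.212 M = 0.1137 L = 113.7 mL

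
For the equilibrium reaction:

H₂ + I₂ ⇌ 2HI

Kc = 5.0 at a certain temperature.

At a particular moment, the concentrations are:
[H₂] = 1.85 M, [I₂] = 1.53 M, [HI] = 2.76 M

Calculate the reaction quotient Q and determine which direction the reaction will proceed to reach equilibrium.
Q = 2.691, Q < K, reaction proceeds forward (toward products)

Q = ([HI]^2) / ([H₂] × [I₂])
  = ((2.76)^2) / ((1.85)·(1.53)) = 7.6176/2.8305 = 2.691
Since Q = 2.691 < Kc = 5.0, the reaction proceeds forward (toward products) to reach equilibrium.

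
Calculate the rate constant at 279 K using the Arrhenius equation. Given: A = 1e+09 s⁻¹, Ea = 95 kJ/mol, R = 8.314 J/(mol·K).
1.63e-09 s⁻¹

k = A·exp(-Ea/(R·T)) = 1e+09·exp(-95000/(8.314·279)) = 1e+09·exp(-40.9552) = 1e+09·1.6344e-18 = 1.63e-09 s⁻¹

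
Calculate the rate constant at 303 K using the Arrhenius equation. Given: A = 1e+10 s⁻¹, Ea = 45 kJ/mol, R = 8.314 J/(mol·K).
1.75e+02 s⁻¹

k = A·exp(-Ea/(R·T)) = 1e+10·exp(-45000/(8.314·303)) = 1e+10·exp(-17.8632) = 1e+10·1.7462e-08 = 1.75e+02 s⁻¹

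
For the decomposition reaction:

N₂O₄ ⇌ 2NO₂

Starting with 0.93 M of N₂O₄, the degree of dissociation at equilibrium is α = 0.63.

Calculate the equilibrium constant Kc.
K_c = 3.9905

x = α·[A]₀ = 0.63 × 0.93 = 0.5859 M dissociated.
At eq: [N₂O₄] = 0.93 − 0.5859 = 0.3441 M; [NO₂] = 2x = 1.172 M.
Kc = [NO₂]²/[N₂O₄] = (1.172)²/0.3441 = 3.99.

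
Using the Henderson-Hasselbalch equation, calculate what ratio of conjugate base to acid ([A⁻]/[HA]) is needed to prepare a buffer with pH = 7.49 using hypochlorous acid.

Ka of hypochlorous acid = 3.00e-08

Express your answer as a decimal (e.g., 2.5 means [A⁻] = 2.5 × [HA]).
[A⁻]/[HA] = 0.927

pKa = −log(3.00e-08) = 7.5229. pH = pKa + log([A⁻]/[HA]). 7.49 = 7.5229 + log(ratio). log(ratio) = 7.49 − 7.5229 = -0.0329. ratio = 10^(-0.0329) = 0.927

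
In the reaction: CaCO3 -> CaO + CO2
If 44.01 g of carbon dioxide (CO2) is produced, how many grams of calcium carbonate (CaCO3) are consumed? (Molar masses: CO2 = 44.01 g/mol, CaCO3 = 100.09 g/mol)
Moles of CO2 = 44.01 g ÷ 44.01 g/mol = 1 mol
Mole ratio: 1 mol CaCO3 / 1 mol CO2
Moles of CaCO3 = 1 × (1/1) = 1 mol
Mass of CaCO3 = 1 mol × 100.09 g/mol = 100.1 g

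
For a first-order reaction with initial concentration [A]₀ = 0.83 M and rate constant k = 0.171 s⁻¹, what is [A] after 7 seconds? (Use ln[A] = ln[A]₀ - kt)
0.2507 M

ln[A] = ln[A]₀ - k·t = ln(0.83) - (0.171)·(7) = -0.1863 - 1.1970 = -1.3833
[A] = e^(-1.3833) = 0.2507 M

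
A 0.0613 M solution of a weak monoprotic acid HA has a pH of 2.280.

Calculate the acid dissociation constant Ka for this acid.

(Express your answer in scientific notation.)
K_a = 4.91e-04

[H⁺] = 10^(−pH) = 10^(−2.280) = 5.248e-03 M. For HA ⇌ H⁺ + A⁻, Ka = x²/(C − x) = (5.248e-03)²/(0.0613 − 5.248e-03) = 4.91e-04.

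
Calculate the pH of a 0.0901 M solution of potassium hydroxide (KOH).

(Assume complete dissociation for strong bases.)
pH = 12.95

[OH⁻] = 0.0901 M for strong base. pOH = -log[OH⁻] = 1.05, pH = 14 - pOH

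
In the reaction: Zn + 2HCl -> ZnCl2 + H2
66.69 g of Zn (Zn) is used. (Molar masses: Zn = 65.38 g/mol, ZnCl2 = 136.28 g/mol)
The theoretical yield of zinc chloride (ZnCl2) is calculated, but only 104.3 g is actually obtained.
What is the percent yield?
Moles of Zn = 66.69 g ÷ 65.38 g/mol = 1.02004 mol
Mole ratio: 1 mol ZnCl2 / 1 mol Zn
Moles of ZnCl2 = 1.02004 × (1/1) = 1.02004 mol
Theoretical yield = 1.02004 mol × 136.28 g/mol = 139.01 g
Actual yield = 104.3 g
Percent yield = (104.3 / 139.01) × 100% = 75.0%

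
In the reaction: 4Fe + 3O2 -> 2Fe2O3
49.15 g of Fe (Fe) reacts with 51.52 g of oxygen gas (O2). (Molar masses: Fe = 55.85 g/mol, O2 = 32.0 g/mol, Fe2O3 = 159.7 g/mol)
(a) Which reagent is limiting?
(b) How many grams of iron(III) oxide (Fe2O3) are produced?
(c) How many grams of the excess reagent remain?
(a) Fe, (b) 70.27 g, (c) 30.4 g

Moles of Fe = 49.15 g ÷ 55.85 g/mol = 0.880036 mol
Moles of O2 = 51.52 g ÷ 32.0 g/mol = 1.61 mol
Moles ÷ coefficient: Fe: 0.880036/4 = 0.22, O2: 1.61/3 = 0.5367
(a) Fe has the smaller value, so Fe is the limiting reagent.
(b) Moles of Fe2O3 = 0.880036 mol Fe × (2/4) = 0.440018 mol; mass = 0.440018 mol × 159.7 g/mol = 70.27 g
(c) O2 consumed = 0.880036 × (3/4) = 0.660027 mol; remaining = 1.61 − 0.660027 = 0.949973 mol; mass = 0.949973 mol × 32.0 g/mol = 30.4 g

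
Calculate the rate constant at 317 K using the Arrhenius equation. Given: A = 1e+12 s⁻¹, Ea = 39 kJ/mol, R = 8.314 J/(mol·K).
3.74e+05 s⁻¹

k = A·exp(-Ea/(R·T)) = 1e+12·exp(-39000/(8.314·317)) = 1e+12·exp(-14.7977) = 1e+12·3.7448e-07 = 3.74e+05 s⁻¹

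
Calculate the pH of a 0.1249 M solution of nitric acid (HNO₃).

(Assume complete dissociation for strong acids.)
pH = 0.90

[H⁺] = 0.1249 M for strong acid. pH = -log[H⁺] = -log(0.1249)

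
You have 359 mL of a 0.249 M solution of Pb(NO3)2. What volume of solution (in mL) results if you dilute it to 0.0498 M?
Using M₁V₁ = M₂V₂:
0.249 × 359 = 0.0498 × V₂
V₂ = (0.249 × 359) / 0.0498 = 1795 mL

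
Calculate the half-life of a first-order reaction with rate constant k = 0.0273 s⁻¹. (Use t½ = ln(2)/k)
25.39 s

t½ = ln(2)/k = 0.6931/0.0273 = 25.39 s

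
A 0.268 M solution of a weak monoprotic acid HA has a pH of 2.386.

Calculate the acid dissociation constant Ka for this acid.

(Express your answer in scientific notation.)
K_a = 6.41e-05

[H⁺] = 10^(−pH) = 10^(−2.386) = 4.111e-03 M. For HA ⇌ H⁺ + A⁻, Ka = x²/(C − x) = (4.111e-03)²/(0.268 − 4.111e-03) = 6.41e-05.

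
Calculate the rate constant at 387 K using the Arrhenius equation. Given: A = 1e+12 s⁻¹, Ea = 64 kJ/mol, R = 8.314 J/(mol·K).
2.30e+03 s⁻¹

k = A·exp(-Ea/(R·T)) = 1e+12·exp(-64000/(8.314·387)) = 1e+12·exp(-19.8911) = 1e+12·2.2983e-09 = 2.30e+03 s⁻¹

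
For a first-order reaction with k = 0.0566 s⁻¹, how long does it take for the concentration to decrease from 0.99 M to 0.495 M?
12.25 s

From ln[A] = ln[A]₀ - k·t: t = ln([A]₀/[A])/k = ln(0.99/0.495)/0.0566 = ln(2.0000)/0.0566 = 0.6931/0.0566 = 12.25 s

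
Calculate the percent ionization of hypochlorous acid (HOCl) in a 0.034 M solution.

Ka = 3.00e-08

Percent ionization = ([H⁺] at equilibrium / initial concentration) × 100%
Percent ionization = 0.0939%

Let x = [H⁺]. Ka = x²/(C - x) ⇒ x² + (3.00e-08)x - (3.00e-08)(0.034) = 0. x = 3.1922e-05. Percent = (3.1922e-05/0.034) × 100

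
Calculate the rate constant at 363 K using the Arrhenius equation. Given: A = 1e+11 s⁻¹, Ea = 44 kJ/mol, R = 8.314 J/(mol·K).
4.66e+04 s⁻¹

k = A·exp(-Ea/(R·T)) = 1e+11·exp(-44000/(8.314·363)) = 1e+11·exp(-14.5793) = 1e+11·4.6591e-07 = 4.66e+04 s⁻¹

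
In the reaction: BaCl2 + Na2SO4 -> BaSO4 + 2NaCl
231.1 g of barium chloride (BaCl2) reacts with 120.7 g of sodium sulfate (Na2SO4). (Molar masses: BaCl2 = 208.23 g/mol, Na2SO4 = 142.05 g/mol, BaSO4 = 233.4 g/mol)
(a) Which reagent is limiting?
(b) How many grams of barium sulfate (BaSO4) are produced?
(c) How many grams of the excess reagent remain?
(a) Na2SO4, (b) 198.3 g, (c) 54.17 g

Moles of BaCl2 = 231.1 g ÷ 208.23 g/mol = 1.10983 mol
Moles of Na2SO4 = 120.7 g ÷ 142.05 g/mol = 0.849701 mol
Moles ÷ coefficient: BaCl2: 1.10983/1 = 1.11, Na2SO4: 0.849701/1 = 0.8497
(a) Na2SO4 has the smaller value, so Na2SO4 is the limiting reagent.
(b) Moles of BaSO4 = 0.849701 mol Na2SO4 × (1/1) = 0.849701 mol; mass = 0.849701 mol × 233.4 g/mol = 198.3 g
(c) BaCl2 consumed = 0.849701 × (1/1) = 0.849701 mol; remaining = 1.10983 − 0.849701 = 0.26013 mol; mass = 0.26013 mol × 208.23 g/mol = 54.17 g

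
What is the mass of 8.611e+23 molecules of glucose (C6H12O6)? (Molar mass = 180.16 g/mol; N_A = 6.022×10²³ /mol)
Moles = 8.611e+23 ÷ 6.022×10²³ = 1.42992 mol
Mass = 1.42992 mol × 180.16 g/mol = 257.6 g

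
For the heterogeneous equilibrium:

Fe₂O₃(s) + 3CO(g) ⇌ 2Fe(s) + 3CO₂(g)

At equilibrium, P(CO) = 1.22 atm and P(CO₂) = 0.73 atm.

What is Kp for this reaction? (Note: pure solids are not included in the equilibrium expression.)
K_p = 0.214

Solids (Fe₂O₃, Fe) are excluded.
Kp = P(CO₂)³/P(CO)³ = (0.73)³/(1.22)³ = 0.389/1.816 = 0.214.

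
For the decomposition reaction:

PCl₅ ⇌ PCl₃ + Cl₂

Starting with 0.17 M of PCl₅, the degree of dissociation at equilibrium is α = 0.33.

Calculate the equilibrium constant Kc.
K_c = 0.0276

x = α·[A]₀ = 0.33 × 0.17 = 0.0561 M dissociated.
At eq: [PCl₅] = 0.17 − 0.0561 = 0.1139 M; [PCl₃] = [Cl₂] = x = 0.0561 M.
Kc = [PCl₃][Cl₂]/[PCl₅] = (0.0561)²/0.1139 = 0.02763.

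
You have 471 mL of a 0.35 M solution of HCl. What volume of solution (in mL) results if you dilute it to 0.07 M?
Using M₁V₁ = M₂V₂:
0.35 × 471 = 0.07 × V₂
V₂ = (0.35 × 471) / 0.07 = 2355 mL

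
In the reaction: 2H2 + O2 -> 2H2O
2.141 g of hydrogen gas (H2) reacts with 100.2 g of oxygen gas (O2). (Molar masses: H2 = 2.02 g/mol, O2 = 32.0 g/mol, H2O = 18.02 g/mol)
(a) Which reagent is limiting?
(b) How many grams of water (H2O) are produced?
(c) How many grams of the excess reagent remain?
(a) H2, (b) 19.1 g, (c) 83.24 g

Moles of H2 = 2.141 g ÷ 2.02 g/mol = 1.0599 mol
Moles of O2 = 100.2 g ÷ 32.0 g/mol = 3.13125 mol
Moles ÷ coefficient: H2: 1.0599/2 = 0.53, O2: 3.13125/1 = 3.131
(a) H2 has the smaller value, so H2 is the limiting reagent.
(b) Moles of H2O = 1.0599 mol H2 × (2/2) = 1.0599 mol; mass = 1.0599 mol × 18.02 g/mol = 19.1 g
(c) O2 consumed = 1.0599 × (1/2) = 0.52995 mol; remaining = 3.13125 − 0.52995 = 2.6013 mol; mass = 2.6013 mol × 32.0 g/mol = 83.24 g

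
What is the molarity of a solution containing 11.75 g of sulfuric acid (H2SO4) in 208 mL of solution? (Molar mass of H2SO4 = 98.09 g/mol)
Moles of H2SO4 = 11.75 g ÷ 98.09 g/mol = 0.119788 mol
Volume = 208 mL = 0.208 L
Molarity = 0.119788 mol ÷ 0.208 L = 0.5759 M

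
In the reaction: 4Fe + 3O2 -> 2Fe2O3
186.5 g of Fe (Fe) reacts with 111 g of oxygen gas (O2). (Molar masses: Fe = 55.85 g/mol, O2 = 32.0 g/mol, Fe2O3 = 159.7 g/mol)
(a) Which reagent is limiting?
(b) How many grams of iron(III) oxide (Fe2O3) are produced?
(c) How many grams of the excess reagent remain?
(a) Fe, (b) 266.6 g, (c) 30.86 g

Moles of Fe = 186.5 g ÷ 55.85 g/mol = 3.3393 mol
Moles of O2 = 111 g ÷ 32.0 g/mol = 3.46875 mol
Moles ÷ coefficient: Fe: 3.3393/4 = 0.8348, O2: 3.46875/3 = 1.156
(a) Fe has the smaller value, so Fe is the limiting reagent.
(b) Moles of Fe2O3 = 3.3393 mol Fe × (2/4) = 1.66965 mol; mass = 1.66965 mol × 159.7 g/mol = 266.6 g
(c) O2 consumed = 3.3393 × (3/4) = 2.50448 mol; remaining = 3.46875 − 2.50448 = 0.964274 mol; mass = 0.964274 mol × 32.0 g/mol = 30.86 g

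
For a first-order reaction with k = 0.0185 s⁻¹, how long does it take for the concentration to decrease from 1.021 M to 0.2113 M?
85.15 s

From ln[A] = ln[A]₀ - k·t: t = ln([A]₀/[A])/k = ln(1.021/0.2113)/0.0185 = ln(4.8320)/0.0185 = 1.5753/0.0185 = 85.15 s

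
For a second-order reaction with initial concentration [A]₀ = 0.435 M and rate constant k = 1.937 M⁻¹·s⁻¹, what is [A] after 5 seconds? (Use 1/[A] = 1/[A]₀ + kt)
0.0834 M

1/[A] = 1/[A]₀ + k·t = 1/0.435 + (1.937)·(5) = 2.2989 + 9.6850 = 11.9839
[A] = 1/11.9839 = 0.0834 M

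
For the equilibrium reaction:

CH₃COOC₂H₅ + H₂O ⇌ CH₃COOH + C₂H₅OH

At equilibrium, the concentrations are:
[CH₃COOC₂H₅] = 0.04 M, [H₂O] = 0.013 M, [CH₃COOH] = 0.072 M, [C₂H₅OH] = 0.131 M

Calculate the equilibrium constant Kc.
K_c = 18.1385

Kc = ([CH₃COOH] × [C₂H₅OH]) / ([CH₃COOC₂H₅] × [H₂O])
   = ((0.072)·(0.131)) / ((0.04)·(0.013))
   = 0.009432 / 0.00052 = 18.1385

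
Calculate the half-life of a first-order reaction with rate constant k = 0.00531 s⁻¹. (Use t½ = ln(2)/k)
130.54 s

t½ = ln(2)/k = 0.6931/0.00531 = 130.54 s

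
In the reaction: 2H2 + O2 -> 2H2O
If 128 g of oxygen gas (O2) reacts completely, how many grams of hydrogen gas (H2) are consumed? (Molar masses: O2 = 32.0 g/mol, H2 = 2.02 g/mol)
Moles of O2 = 128 g ÷ 32.0 g/mol = 4 mol
Mole ratio: 2 mol H2 / 1 mol O2
Moles of H2 = 4 × (2/1) = 8 mol
Mass of H2 = 8 mol × 2.02 g/mol = 16.16 g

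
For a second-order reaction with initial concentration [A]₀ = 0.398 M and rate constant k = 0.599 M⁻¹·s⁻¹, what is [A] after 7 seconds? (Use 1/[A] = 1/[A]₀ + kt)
0.1491 M

1/[A] = 1/[A]₀ + k·t = 1/0.398 + (0.599)·(7) = 2.5126 + 4.1930 = 6.7056
[A] = 1/6.7056 = 0.1491 M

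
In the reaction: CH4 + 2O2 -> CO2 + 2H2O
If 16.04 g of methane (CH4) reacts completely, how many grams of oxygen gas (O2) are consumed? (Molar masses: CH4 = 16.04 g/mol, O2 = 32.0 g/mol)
Moles of CH4 = 16.04 g ÷ 16.04 g/mol = 1 mol
Mole ratio: 2 mol O2 / 1 mol CH4
Moles of O2 = 1 × (2/1) = 2 mol
Mass of O2 = 2 mol × 32.0 g/mol = 64 g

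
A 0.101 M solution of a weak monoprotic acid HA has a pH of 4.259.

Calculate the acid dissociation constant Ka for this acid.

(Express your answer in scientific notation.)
K_a = 3.01e-08

[H⁺] = 10^(−pH) = 10^(−4.259) = 5.508e-05 M. For HA ⇌ H⁺ + A⁻, Ka = x²/(C − x) = (5.508e-05)²/(0.101 − 5.508e-05) = 3.01e-08.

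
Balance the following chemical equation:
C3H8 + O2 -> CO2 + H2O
Balanced equation:
C3H8 + 5O2 -> 3CO2 + 4H2O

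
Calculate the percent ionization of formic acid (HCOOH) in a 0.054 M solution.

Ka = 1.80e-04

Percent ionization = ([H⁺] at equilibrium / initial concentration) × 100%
Percent ionization = 5.61%

Let x = [H⁺]. Ka = x²/(C - x) ⇒ x² + (1.80e-04)x - (1.80e-04)(0.054) = 0. x = 3.0290e-03. Percent = (3.0290e-03/0.054) × 100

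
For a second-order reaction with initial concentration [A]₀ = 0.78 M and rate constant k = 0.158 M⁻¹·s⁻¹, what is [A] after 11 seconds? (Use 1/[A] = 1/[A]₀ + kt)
0.3311 M

1/[A] = 1/[A]₀ + k·t = 1/0.78 + (0.158)·(11) = 1.2821 + 1.7380 = 3.0201
[A] = 1/3.0201 = 0.3311 M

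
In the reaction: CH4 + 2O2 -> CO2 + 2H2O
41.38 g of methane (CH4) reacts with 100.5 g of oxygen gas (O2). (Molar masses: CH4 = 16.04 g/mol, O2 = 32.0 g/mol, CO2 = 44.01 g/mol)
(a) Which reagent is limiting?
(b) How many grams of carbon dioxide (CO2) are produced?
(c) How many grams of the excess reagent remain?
(a) O2, (b) 69.11 g, (c) 16.19 g

Moles of CH4 = 41.38 g ÷ 16.04 g/mol = 2.5798 mol
Moles of O2 = 100.5 g ÷ 32.0 g/mol = 3.14062 mol
Moles ÷ coefficient: CH4: 2.5798/1 = 2.58, O2: 3.14062/2 = 1.57
(a) O2 has the smaller value, so O2 is the limiting reagent.
(b) Moles of CO2 = 3.14062 mol O2 × (1/2) = 1.57031 mol; mass = 1.57031 mol × 44.01 g/mol = 69.11 g
(c) CH4 consumed = 3.14062 × (1/2) = 1.57031 mol; remaining = 2.5798 − 1.57031 = 1.00949 mol; mass = 1.00949 mol × 16.04 g/mol = 16.19 g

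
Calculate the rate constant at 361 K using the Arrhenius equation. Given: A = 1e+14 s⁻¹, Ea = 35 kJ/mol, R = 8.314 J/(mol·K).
8.62e+08 s⁻¹

k = A·exp(-Ea/(R·T)) = 1e+14·exp(-35000/(8.314·361)) = 1e+14·exp(-11.6614) = 1e+14·8.6202e-06 = 8.62e+08 s⁻¹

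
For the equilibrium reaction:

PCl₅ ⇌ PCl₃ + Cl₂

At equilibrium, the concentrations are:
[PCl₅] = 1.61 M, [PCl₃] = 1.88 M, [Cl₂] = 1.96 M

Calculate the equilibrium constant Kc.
K_c = 2.2887

Kc = ([PCl₃] × [Cl₂]) / ([PCl₅])
   = ((1.88)·(1.96)) / ((1.61))
   = 3.6848 / 1.61 = 2.2887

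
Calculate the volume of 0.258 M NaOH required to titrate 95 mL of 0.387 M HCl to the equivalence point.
V_{base} = 142.5 mL

At equivalence: moles acid = moles base.
moles HCl = 0.387 M × 0.095 L = 0.036765 mol
V_NaOH = 0.036765 mol ÷ 0.258 M = 0.1425 L = 142.5 mL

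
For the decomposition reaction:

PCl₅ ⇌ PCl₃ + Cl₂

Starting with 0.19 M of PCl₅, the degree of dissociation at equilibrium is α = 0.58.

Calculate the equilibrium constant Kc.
K_c = 0.1522

x = α·[A]₀ = 0.58 × 0.19 = 0.1102 M dissociated.
At eq: [PCl₅] = 0.19 − 0.1102 = 0.0798 M; [PCl₃] = [Cl₂] = x = 0.1102 M.
Kc = [PCl₃][Cl₂]/[PCl₅] = (0.1102)²/0.0798 = 0.1522.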